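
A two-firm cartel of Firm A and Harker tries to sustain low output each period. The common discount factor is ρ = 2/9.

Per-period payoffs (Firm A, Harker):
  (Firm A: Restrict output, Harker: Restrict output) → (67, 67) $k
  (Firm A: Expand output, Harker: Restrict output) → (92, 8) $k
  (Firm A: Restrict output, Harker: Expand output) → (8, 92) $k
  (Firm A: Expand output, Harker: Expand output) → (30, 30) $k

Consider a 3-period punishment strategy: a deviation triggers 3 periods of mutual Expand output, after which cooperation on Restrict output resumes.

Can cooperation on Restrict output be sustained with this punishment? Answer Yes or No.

IC: ρ+…+ρ^3 ≥ (92−67)/(67−30) = 25/37.
At ρ = 2/9: partial sum = 0.2826 < 0.6757. Cooperation not sustainable.

No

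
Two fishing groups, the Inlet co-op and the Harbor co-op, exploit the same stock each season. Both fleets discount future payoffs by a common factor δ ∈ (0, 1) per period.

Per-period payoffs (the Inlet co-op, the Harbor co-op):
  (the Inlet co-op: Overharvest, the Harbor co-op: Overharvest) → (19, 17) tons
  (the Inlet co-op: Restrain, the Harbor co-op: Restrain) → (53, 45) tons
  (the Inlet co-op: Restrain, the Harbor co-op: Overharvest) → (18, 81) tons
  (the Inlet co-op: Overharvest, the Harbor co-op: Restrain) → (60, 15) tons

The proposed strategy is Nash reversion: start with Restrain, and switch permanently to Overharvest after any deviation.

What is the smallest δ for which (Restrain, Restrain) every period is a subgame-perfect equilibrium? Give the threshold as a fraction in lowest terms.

the Inlet co-op: cooperation gives 53 each period; deviation gives 60 once then 19 forever.
  53/(1−δ) ≥ 60 + 19δ/(1−δ) ⇒ δ ≥ 7/41.
the Harbor co-op: cooperation gives 45 each period; deviation gives 81 once then 17 forever.
  δ ≥ 36/64 = 9/16.
Both must hold, so the binding constraint is the Harbor co-op's: δ ≥ 9/16.

9/16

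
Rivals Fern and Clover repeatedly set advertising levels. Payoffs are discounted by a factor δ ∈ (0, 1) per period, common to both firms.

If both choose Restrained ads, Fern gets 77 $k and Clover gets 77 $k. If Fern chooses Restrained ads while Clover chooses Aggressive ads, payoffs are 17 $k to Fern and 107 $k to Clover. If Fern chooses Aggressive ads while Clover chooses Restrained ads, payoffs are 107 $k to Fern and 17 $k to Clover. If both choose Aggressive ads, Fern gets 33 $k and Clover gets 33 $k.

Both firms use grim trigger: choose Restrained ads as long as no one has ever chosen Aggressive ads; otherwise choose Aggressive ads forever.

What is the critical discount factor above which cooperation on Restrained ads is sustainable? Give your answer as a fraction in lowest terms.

15/37

One-period gain from deviating is 107 − 77 = 30. The loss is 77 − 33 = 44 in every subsequent period, with present value 44·δ/(1−δ).
Deviation is unprofitable when 44·δ/(1−δ) ≥ 30, i.e. δ/(1−δ) ≥ 15/22.
Equivalently δ ≥ 30/(30+44) = 15/37.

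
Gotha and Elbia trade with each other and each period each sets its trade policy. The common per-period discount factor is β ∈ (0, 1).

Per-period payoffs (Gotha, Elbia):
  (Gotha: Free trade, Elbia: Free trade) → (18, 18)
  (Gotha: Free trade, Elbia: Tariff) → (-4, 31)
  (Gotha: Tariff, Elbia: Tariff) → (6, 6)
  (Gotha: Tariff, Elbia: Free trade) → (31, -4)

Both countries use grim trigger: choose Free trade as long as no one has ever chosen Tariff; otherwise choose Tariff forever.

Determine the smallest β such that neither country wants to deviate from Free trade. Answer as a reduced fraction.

Cooperation forever yields 18 each period: 18/(1−β).
Deviating yields 31 once, then 6 forever: 31 + 6β/(1−β).
No profitable deviation requires 18/(1−β) ≥ 31 + 6β/(1−β).
Multiplying by (1−β): 18 ≥ 31(1−β) + 6β = 31 − 25β.
So 25β ≥ 13, i.e. β ≥ 13/25.

13/25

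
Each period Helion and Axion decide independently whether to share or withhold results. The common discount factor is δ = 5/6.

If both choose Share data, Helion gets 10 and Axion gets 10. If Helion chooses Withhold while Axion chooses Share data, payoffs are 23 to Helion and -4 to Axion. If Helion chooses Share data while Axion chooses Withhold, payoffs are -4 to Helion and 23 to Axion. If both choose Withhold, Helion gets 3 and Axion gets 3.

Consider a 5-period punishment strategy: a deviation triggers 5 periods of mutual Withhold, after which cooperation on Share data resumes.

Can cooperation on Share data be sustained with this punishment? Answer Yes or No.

Yes

Comparing payoff streams over the 6 periods until play realigns: cooperate → 10(1+δ+…+δ^5); deviate → 23 + 3(δ+…+δ^5).
Cooperation is sustained iff (10−3)(δ+…+δ^5) ≥ 23−10.
δ+…+δ^5 = 5/6·(1−(5/6)^5)/(1−5/6) = 2.9906, and (23−10)/(10−3) = 1.8571.
2.9906 ≥ 1.8571, so cooperation is sustainable.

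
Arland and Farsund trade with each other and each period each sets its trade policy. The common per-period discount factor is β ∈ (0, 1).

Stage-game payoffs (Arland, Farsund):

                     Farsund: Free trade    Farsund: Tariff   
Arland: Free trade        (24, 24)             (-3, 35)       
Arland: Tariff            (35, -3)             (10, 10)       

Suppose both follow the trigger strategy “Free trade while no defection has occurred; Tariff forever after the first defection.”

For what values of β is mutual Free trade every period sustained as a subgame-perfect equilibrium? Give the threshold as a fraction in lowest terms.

11/25

One-period gain from deviating is 35 − 24 = 11. The loss is 24 − 10 = 14 in every subsequent period, with present value 14·β/(1−β).
Deviation is unprofitable when 14·β/(1−β) ≥ 11, i.e. β/(1−β) ≥ 11/14.
Equivalently β ≥ 11/(11+14) = 11/25.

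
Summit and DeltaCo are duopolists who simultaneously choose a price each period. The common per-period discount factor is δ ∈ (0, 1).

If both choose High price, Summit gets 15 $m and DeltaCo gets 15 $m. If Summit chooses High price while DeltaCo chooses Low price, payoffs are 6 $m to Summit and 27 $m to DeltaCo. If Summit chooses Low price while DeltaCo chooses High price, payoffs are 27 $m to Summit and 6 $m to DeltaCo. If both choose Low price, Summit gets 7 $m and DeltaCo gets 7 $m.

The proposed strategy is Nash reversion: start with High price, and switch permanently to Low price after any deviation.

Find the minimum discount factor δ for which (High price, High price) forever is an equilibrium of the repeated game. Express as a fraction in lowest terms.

3/5

Under grim trigger the critical discount factor is (T−C)/(T−P) with T = 27, C = 15, P = 7.
δ* = (27−15)/(27−7) = 12/20 = 3/5.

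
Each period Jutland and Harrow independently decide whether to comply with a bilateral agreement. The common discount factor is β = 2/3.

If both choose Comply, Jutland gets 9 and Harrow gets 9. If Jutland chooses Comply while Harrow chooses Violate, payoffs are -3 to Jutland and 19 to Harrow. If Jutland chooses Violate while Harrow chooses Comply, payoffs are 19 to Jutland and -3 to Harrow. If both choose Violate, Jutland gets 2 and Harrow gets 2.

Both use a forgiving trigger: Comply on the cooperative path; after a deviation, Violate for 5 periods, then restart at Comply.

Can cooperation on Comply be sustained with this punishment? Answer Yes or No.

A one-shot deviation gives 19 now, then 2 for 5 periods, then back to 9.
Gain from deviating: (19−9) today; loss: (9−2) in each of the next 5 periods.
No-deviation condition: (9−2)(β+…+β^5) ≥ 19−9, i.e. β+…+β^5 ≥ 10/7.
At β = 2/3: β+…+β^5 = 1.7366 ≥ 1.4286.
So cooperation is sustainable.

Yes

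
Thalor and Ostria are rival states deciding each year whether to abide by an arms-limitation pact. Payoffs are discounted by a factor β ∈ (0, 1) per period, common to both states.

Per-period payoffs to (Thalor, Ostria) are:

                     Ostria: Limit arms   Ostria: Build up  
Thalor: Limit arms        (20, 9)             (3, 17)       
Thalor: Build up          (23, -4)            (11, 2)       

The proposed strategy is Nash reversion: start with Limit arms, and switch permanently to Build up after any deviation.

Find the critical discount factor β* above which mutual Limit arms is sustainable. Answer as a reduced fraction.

Thalor: cooperation gives 20 each period; deviation gives 23 once then 11 forever.
  20/(1−β) ≥ 23 + 11β/(1−β) ⇒ β ≥ 3/12 = 1/4.
Ostria: cooperation gives 9 each period; deviation gives 17 once then 2 forever.
  β ≥ 8/15.
Both must hold, so the binding constraint is Ostria's: β ≥ 8/15.

8/15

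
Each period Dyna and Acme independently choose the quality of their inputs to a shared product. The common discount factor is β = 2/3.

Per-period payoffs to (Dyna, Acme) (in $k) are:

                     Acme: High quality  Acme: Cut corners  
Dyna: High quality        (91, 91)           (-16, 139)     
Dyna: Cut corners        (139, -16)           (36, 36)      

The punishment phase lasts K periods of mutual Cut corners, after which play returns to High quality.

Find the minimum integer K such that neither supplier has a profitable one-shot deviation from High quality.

Need Σ_{k=1}^{K} β^k ≥ (139−91)/(91−36) = 0.8727 at β = 2/3.
At K = 1 the sum is 0.6667 < 0.8727; at K = 2 it is 1.1111 ≥ 0.8727.
So the minimum punishment length is K = 2.

2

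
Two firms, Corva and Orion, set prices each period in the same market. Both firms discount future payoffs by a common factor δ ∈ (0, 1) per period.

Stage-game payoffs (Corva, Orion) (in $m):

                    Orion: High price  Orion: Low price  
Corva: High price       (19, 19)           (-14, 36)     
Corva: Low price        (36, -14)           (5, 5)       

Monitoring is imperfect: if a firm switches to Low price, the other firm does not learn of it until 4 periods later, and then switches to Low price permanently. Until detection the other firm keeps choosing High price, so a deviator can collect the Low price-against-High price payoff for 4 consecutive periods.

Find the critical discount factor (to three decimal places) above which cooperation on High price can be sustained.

0.861

Deviating for the 4 undetected periods gains 36−19 = 17 per period over cooperation, then loses 19−5 = 14 per period forever once punishment starts.
Gain: 17(1 + δ + … + δ^3); loss: 14·δ^4/(1−δ).
No profitable deviation ⇔ 17(1−δ^4) ≤ 14·δ^4, i.e. δ^4 ≥ 17/(17+14) = 17/31.
Hence δ ≥ (17/31)^(1/4) ≈ 0.861.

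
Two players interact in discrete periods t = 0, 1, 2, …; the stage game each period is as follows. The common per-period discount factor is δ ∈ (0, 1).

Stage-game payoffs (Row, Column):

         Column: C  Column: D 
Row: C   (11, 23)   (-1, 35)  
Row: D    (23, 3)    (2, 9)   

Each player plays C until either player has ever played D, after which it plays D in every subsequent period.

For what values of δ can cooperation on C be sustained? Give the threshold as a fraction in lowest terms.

For Row: deviation gain 23−11 = 12, per-period punishment loss 11−2 = 9. IC gives δ ≥ 12/21 = 4/7.
For Column: gain 12, loss 14 per period, so δ ≥ 12/26 = 6/13.
The tighter constraint is Row's, so cooperation needs δ ≥ 4/7.

4/7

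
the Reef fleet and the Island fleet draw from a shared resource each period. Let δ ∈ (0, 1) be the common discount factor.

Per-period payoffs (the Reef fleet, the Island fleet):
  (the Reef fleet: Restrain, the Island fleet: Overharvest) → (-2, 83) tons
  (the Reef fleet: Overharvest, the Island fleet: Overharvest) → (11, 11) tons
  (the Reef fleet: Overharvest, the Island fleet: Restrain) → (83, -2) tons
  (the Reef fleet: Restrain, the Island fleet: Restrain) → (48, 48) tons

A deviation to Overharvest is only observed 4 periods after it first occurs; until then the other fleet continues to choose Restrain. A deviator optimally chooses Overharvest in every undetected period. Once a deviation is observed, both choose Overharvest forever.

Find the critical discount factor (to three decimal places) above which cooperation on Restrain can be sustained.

0.835

Deviating for the 4 undetected periods gains 83−48 = 35 per period over cooperation, then loses 48−11 = 37 per period forever once punishment starts.
Gain: 35(1 + δ + … + δ^3); loss: 37·δ^4/(1−δ).
No profitable deviation ⇔ 35(1−δ^4) ≤ 37·δ^4, i.e. δ^4 ≥ 35/(35+37) = 35/72.
Hence δ ≥ (35/72)^(1/4) ≈ 0.835.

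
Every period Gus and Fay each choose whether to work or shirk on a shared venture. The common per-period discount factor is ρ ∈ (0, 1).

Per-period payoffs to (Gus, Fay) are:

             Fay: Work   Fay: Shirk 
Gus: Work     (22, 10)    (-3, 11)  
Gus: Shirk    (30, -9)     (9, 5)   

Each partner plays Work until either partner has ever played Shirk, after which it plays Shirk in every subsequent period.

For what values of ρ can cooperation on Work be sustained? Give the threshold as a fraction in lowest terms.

Gus's threshold: (30−22)/(30−9) = 8/21.
Fay's threshold: (11−10)/(11−5) = 1/6.
8/21 > 1/6, so Gus binds and ρ* = 8/21.

8/21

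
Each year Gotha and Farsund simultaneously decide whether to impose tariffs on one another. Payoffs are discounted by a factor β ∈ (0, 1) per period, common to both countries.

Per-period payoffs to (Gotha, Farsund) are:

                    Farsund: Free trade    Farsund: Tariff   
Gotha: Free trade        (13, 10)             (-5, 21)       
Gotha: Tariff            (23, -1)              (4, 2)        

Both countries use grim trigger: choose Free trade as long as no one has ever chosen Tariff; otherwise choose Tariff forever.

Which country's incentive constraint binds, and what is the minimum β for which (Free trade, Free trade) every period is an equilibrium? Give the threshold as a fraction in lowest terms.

Farsund; β ≥ 11/19

Gotha's threshold: (23−13)/(23−4) = 10/19.
Farsund's threshold: (21−10)/(21−2) = 11/19.
10/19 < 11/19, so Farsund binds and β* = 11/19.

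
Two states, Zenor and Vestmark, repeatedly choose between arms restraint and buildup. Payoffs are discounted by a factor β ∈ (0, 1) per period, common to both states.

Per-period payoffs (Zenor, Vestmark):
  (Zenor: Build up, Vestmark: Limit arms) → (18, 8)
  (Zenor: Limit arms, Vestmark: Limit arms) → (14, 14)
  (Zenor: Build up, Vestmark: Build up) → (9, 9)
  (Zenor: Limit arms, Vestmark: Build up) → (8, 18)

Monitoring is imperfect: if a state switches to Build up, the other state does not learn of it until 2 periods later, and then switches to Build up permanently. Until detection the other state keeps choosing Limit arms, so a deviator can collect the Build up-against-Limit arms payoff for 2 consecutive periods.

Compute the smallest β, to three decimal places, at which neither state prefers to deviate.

A deviator earns 18 for 2 periods, then 9 forever; cooperating earns 14 forever. Multiplying the IC by (1−β):
14 ≥ 18(1−β^2) + 9β^2, so 9·β^2 ≥ 4 and β^2 ≥ 4/9.
β ≥ (4/9)^(1/2) ≈ 0.667.

0.667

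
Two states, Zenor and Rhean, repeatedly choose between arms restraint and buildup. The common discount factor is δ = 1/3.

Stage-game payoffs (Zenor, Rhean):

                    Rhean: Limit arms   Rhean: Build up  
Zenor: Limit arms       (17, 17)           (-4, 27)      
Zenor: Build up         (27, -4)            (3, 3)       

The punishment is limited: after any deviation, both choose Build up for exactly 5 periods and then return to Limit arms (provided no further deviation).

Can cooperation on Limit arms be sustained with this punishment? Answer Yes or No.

No

Comparing payoff streams over the 6 periods until play realigns: cooperate → 17(1+δ+…+δ^5); deviate → 27 + 3(δ+…+δ^5).
Cooperation is sustained iff (17−3)(δ+…+δ^5) ≥ 27−17.
δ+…+δ^5 = 1/3·(1−(1/3)^5)/(1−1/3) = 0.4979, and (27−17)/(17−3) = 0.7143.
0.4979 < 0.7143, so cooperation is not sustainable.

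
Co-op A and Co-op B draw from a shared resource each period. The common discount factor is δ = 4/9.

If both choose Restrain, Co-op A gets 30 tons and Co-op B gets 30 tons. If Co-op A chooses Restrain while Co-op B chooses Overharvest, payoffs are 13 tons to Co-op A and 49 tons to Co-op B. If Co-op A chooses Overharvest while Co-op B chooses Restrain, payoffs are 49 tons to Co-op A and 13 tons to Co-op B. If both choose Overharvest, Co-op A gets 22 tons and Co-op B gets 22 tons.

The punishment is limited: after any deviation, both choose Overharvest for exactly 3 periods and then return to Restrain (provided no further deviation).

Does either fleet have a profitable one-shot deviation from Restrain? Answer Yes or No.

Yes

Comparing payoff streams over the 4 periods until play realigns: cooperate → 30(1+δ+…+δ^3); deviate → 49 + 22(δ+…+δ^3).
Cooperation is sustained iff (30−22)(δ+…+δ^3) ≥ 49−30.
δ+…+δ^3 = 4/9·(1−(4/9)^3)/(1−4/9) = 0.7298, and (49−30)/(30−22) = 2.3750.
0.7298 < 2.3750, so cooperation is not sustainable.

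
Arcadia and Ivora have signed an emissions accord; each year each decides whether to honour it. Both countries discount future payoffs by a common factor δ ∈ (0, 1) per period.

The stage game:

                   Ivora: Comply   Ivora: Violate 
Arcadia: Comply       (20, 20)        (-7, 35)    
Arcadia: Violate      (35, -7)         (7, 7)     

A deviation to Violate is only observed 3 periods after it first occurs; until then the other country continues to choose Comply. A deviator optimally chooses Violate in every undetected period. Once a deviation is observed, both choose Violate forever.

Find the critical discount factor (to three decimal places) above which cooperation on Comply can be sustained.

A deviator earns 35 for 3 periods, then 7 forever; cooperating earns 20 forever. Multiplying the IC by (1−δ):
20 ≥ 35(1−δ^3) + 7δ^3, so 28·δ^3 ≥ 15 and δ^3 ≥ 15/28.
δ ≥ (15/28)^(1/3) ≈ 0.812.

0.812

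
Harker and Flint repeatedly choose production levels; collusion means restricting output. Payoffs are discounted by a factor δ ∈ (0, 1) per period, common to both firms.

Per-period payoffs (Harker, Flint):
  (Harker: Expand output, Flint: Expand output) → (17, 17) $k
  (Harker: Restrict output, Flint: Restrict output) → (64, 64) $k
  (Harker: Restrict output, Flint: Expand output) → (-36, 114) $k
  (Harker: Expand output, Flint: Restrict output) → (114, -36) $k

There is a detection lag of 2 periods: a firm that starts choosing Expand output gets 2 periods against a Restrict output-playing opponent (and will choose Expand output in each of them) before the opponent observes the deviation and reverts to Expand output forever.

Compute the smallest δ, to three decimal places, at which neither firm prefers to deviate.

0.718

A deviator earns 114 for 2 periods, then 17 forever; cooperating earns 64 forever. Multiplying the IC by (1−δ):
64 ≥ 114(1−δ^2) + 17δ^2, so 97·δ^2 ≥ 50 and δ^2 ≥ 50/97.
δ ≥ (50/97)^(1/2) ≈ 0.718.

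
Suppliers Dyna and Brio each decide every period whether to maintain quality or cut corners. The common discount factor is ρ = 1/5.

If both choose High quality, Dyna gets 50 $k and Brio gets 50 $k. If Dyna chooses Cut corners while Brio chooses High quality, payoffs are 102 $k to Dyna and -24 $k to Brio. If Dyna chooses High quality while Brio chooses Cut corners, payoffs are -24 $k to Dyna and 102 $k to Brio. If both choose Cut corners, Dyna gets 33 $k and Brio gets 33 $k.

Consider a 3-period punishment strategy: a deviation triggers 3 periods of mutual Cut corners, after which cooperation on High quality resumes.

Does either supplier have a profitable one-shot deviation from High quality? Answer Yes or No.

Yes

A one-shot deviation gives 102 now, then 33 for 3 periods, then back to 50.
Gain from deviating: (102−50) today; loss: (50−33) in each of the next 3 periods.
No-deviation condition: (50−33)(ρ+…+ρ^3) ≥ 102−50, i.e. ρ+…+ρ^3 ≥ 52/17.
At ρ = 1/5: ρ+…+ρ^3 = 0.2480 < 3.0588.
So cooperation is not sustainable.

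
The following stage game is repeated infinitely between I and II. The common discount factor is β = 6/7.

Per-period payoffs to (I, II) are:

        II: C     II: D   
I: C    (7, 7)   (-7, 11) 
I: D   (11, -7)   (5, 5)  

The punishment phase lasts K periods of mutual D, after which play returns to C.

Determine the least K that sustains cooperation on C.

3

IC: β(1−β^K)/(1−β) ≥ (11−7)/(7−5) = 2.
With β = 6/7: need 1 − β^K ≥ 2·(1−6/7)/(6/7), i.e. β^K ≤ 0.6667.
Since (6/7)^2 = 0.7347 and (6/7)^3 = 0.6297, the smallest such K is 3.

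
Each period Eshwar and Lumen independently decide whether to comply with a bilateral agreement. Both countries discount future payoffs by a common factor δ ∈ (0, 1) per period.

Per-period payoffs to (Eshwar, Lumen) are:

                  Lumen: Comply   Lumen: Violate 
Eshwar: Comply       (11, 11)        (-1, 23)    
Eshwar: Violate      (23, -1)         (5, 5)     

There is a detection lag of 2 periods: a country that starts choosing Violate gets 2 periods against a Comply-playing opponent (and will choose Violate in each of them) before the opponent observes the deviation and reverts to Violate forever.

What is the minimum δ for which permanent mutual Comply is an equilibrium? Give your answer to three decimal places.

The best deviation is to choose Violate for all 2 undetected periods, earning 23 each, then 5 forever once detected.
Deviation value: 23(1−δ^2)/(1−δ) + 5δ^2/(1−δ); cooperation value: 11/(1−δ).
IC: 11 ≥ 23(1−δ^2) + 5δ^2 = 23 − 18δ^2.
So δ^2 ≥ 12/18 = 2/3, giving δ ≥ (2/3)^(1/2) ≈ 0.816.

0.816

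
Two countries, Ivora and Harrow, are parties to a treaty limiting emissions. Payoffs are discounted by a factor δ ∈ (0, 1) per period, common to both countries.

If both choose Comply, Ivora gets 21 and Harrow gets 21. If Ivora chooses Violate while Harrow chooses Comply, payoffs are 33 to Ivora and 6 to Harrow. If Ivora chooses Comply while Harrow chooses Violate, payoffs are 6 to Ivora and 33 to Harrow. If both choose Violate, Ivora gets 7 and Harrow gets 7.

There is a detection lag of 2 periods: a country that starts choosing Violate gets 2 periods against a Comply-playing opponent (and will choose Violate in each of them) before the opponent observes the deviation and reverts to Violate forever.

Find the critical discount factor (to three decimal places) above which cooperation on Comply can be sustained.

0.679

A deviator earns 33 for 2 periods, then 7 forever; cooperating earns 21 forever. Multiplying the IC by (1−δ):
21 ≥ 33(1−δ^2) + 7δ^2, so 26·δ^2 ≥ 12 and δ^2 ≥ 6/13.
δ ≥ (6/13)^(1/2) ≈ 0.679.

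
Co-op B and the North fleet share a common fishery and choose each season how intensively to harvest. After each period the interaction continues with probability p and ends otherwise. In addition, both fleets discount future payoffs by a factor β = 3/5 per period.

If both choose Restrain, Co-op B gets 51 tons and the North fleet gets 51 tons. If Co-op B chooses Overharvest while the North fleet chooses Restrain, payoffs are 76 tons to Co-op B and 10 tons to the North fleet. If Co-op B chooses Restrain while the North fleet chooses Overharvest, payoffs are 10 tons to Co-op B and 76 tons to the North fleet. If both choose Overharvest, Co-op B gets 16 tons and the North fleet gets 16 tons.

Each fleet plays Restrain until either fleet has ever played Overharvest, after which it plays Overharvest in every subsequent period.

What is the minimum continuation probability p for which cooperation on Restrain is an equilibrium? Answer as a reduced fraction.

Expected continuation weight on next period's payoff is β·p = 3/5·p, which plays the role of the discount factor.
Cooperation requires 3/5·p ≥ (76−51)/(76−16) = 5/12, hence p ≥ 25/36.

25/36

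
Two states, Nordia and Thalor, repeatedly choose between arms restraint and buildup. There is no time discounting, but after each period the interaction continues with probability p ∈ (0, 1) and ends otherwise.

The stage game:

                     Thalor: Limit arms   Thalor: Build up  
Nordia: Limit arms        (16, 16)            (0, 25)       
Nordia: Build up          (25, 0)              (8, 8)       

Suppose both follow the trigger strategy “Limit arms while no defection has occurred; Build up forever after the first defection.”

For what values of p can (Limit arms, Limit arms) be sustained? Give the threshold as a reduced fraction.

9/17

With no time discounting, the continuation probability p plays the role of the discount factor.
Grim-trigger IC: 16/(1−p) ≥ 25 + 8p/(1−p) ⇒ p ≥ (25−16)/(25−8) = 9/17.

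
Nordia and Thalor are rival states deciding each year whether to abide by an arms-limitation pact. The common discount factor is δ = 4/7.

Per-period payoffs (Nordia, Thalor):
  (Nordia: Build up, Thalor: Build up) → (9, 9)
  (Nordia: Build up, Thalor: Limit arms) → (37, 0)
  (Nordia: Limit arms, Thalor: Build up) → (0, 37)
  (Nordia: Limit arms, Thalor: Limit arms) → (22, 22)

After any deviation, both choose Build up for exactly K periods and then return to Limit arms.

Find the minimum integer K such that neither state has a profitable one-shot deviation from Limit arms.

4

IC: δ(1−δ^K)/(1−δ) ≥ (37−22)/(22−9) = 15/13.
With δ = 4/7: need 1 − δ^K ≥ 15/13·(1−4/7)/(4/7), i.e. δ^K ≤ 0.1346.
Since (4/7)^3 = 0.1866 and (4/7)^4 = 0.1066, the smallest such K is 4.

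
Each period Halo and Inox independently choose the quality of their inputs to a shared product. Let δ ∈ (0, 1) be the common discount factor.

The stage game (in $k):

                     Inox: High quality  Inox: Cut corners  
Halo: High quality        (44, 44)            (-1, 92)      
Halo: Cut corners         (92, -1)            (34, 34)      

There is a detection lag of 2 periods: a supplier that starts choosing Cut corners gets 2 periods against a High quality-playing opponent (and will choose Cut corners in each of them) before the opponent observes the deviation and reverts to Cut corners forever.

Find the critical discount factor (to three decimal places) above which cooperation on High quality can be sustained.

A deviator earns 92 for 2 periods, then 34 forever; cooperating earns 44 forever. Multiplying the IC by (1−δ):
44 ≥ 92(1−δ^2) + 34δ^2, so 58·δ^2 ≥ 48 and δ^2 ≥ 24/29.
δ ≥ (24/29)^(1/2) ≈ 0.910.

0.910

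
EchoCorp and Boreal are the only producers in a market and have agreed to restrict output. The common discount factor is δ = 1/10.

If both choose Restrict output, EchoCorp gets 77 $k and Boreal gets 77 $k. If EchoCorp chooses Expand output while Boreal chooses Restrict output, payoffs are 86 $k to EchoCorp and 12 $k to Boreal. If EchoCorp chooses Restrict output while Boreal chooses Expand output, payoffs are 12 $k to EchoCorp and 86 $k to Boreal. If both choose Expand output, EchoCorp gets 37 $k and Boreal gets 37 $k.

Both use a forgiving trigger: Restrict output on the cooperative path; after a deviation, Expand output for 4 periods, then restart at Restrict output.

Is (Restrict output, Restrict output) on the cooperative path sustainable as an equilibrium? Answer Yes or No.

Comparing payoff streams over the 5 periods until play realigns: cooperate → 77(1+δ+…+δ^4); deviate → 86 + 37(δ+…+δ^4).
Cooperation is sustained iff (77−37)(δ+…+δ^4) ≥ 86−77.
δ+…+δ^4 = 1/10·(1−(1/10)^4)/(1−1/10) = 0.1111, and (86−77)/(77−37) = 0.2250.
0.1111 < 0.2250, so cooperation is not sustainable.

No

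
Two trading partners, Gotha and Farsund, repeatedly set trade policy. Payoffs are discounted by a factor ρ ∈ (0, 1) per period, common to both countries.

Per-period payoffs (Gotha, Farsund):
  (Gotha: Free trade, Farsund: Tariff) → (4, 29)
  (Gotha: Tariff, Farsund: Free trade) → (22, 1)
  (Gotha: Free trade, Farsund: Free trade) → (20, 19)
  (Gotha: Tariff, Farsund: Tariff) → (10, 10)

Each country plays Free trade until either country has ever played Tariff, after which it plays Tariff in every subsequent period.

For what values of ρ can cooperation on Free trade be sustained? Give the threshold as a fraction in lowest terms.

10/19

For Gotha: deviation gain 22−20 = 2, per-period punishment loss 20−10 = 10. IC gives ρ ≥ 2/12 = 1/6.
For Farsund: gain 10, loss 9 per period, so ρ ≥ 10/19.
The tighter constraint is Farsund's, so cooperation needs ρ ≥ 10/19.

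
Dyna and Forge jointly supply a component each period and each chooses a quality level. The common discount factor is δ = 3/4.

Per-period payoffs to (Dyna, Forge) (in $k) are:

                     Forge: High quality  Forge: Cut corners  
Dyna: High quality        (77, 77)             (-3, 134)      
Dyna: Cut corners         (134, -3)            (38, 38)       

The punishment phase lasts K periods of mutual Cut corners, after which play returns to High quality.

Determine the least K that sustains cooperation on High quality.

3

Need Σ_{k=1}^{K} δ^k ≥ (134−77)/(77−38) = 1.4615 at δ = 3/4.
At K = 2 the sum is 1.3125 < 1.4615; at K = 3 it is 1.7344 ≥ 1.4615.
So the minimum punishment length is K = 3.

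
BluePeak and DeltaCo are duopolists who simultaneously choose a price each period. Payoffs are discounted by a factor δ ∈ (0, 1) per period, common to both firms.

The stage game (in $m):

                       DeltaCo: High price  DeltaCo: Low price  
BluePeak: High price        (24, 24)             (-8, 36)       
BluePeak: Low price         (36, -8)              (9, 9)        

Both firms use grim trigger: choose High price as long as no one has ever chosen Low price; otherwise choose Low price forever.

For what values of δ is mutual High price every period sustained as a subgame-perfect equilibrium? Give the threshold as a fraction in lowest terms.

24/(1−δ) ≥ 36 + 9δ/(1−δ)
24 ≥ 36 − 27δ
δ ≥ 12/27 = 4/9.

4/9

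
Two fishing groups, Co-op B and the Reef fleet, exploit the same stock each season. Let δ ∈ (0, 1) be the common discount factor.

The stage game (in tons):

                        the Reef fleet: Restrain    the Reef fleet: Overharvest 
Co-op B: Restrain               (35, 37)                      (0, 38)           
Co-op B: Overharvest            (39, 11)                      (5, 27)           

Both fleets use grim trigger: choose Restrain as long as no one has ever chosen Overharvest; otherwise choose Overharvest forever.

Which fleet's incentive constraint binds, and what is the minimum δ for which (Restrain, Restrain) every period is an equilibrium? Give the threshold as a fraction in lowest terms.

For Co-op B: deviation gain 39−35 = 4, per-period punishment loss 35−5 = 30. IC gives δ ≥ 4/34 = 2/17.
For the Reef fleet: gain 1, loss 10 per period, so δ ≥ 1/11.
The tighter constraint is Co-op B's, so cooperation needs δ ≥ 2/17.

Co-op B; δ ≥ 2/17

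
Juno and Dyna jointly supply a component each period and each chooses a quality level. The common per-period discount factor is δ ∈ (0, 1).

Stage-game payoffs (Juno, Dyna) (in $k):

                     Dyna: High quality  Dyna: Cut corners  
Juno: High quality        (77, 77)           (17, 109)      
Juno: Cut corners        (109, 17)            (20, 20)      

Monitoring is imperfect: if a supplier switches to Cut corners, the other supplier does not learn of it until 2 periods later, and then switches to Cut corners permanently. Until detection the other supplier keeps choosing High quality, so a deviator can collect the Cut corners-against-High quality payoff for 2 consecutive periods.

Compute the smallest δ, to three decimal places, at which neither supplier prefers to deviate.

0.600

The best deviation is to choose Cut corners for all 2 undetected periods, earning 109 each, then 20 forever once detected.
Deviation value: 109(1−δ^2)/(1−δ) + 20δ^2/(1−δ); cooperation value: 77/(1−δ).
IC: 77 ≥ 109(1−δ^2) + 20δ^2 = 109 − 89δ^2.
So δ^2 ≥ 32/89, giving δ ≥ (32/89)^(1/2) ≈ 0.600.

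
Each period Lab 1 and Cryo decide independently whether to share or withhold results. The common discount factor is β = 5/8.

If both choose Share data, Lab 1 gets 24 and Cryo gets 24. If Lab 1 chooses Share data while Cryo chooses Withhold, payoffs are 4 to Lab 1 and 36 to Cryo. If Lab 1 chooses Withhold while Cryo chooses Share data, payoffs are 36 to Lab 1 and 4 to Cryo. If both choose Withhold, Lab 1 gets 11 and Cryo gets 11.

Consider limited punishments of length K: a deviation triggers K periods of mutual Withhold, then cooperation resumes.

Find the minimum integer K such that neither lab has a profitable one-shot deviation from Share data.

2

Need Σ_{k=1}^{K} β^k ≥ (36−24)/(24−11) = 0.9231 at β = 5/8.
At K = 1 the sum is 0.6250 < 0.9231; at K = 2 it is 1.0156 ≥ 0.9231.
So the minimum punishment length is K = 2.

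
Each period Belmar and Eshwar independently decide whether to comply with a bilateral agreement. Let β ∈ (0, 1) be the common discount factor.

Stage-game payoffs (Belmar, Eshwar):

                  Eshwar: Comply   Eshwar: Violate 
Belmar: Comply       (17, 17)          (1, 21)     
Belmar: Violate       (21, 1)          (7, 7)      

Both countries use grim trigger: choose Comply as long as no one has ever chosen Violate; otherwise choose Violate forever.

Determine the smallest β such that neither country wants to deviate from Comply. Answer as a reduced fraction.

One-period gain from deviating is 21 − 17 = 4. The loss is 17 − 7 = 10 in every subsequent period, with present value 10·β/(1−β).
Deviation is unprofitable when 10·β/(1−β) ≥ 4, i.e. β/(1−β) ≥ 2/5.
Equivalently β ≥ 4/(4+10) = 2/7.

2/7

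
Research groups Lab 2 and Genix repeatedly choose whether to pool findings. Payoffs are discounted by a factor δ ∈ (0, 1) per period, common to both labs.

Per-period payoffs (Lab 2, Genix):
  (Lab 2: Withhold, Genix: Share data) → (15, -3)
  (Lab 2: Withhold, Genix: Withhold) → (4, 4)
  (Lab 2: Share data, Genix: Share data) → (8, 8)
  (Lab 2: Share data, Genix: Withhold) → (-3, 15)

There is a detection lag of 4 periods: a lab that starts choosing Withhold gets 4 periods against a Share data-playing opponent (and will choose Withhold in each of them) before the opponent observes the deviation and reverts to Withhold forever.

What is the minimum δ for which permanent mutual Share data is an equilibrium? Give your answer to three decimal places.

0.893

Deviating for the 4 undetected periods gains 15−8 = 7 per period over cooperation, then loses 8−4 = 4 per period forever once punishment starts.
Gain: 7(1 + δ + … + δ^3); loss: 4·δ^4/(1−δ).
No profitable deviation ⇔ 7(1−δ^4) ≤ 4·δ^4, i.e. δ^4 ≥ 7/(7+4) = 7/11.
Hence δ ≥ (7/11)^(1/4) ≈ 0.893.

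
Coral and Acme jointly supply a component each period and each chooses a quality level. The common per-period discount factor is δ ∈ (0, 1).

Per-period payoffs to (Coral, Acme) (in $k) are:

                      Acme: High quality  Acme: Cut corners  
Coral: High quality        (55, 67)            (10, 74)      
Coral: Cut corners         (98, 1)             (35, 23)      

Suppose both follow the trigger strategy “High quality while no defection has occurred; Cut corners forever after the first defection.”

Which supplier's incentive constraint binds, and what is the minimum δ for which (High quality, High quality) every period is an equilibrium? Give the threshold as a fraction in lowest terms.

Coral: cooperation gives 55 each period; deviation gives 98 once then 35 forever.
  55/(1−δ) ≥ 98 + 35δ/(1−δ) ⇒ δ ≥ 43/63.
Acme: cooperation gives 67 each period; deviation gives 74 once then 23 forever.
  δ ≥ 7/51.
Both must hold, so the binding constraint is Coral's: δ ≥ 43/63.

Coral; δ ≥ 43/63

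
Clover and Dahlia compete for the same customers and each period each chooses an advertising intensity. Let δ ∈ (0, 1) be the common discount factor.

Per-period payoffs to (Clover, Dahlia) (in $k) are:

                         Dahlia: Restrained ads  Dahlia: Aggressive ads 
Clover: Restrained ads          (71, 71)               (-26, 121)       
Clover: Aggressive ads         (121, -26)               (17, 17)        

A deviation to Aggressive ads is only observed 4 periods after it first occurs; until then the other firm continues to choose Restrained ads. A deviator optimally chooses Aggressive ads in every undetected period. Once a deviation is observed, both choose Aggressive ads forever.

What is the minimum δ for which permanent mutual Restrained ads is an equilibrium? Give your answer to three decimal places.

A deviator earns 121 for 4 periods, then 17 forever; cooperating earns 71 forever. Multiplying the IC by (1−δ):
71 ≥ 121(1−δ^4) + 17δ^4, so 104·δ^4 ≥ 50 and δ^4 ≥ 25/52.
δ ≥ (25/52)^(1/4) ≈ 0.833.

0.833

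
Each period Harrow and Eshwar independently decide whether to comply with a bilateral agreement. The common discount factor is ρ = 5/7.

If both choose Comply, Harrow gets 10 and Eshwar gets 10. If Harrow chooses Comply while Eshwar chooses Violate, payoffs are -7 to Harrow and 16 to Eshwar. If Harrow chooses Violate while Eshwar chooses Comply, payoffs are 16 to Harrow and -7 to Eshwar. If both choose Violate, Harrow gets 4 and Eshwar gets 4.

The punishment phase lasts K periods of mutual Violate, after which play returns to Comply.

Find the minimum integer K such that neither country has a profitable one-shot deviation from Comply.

2

IC: ρ(1−ρ^K)/(1−ρ) ≥ (16−10)/(10−4) = 1.
With ρ = 5/7: need 1 − ρ^K ≥ 1·(1−5/7)/(5/7), i.e. ρ^K ≤ 0.6000.
Since (5/7)^1 = 0.7143 and (5/7)^2 = 0.5102, the smallest such K is 2.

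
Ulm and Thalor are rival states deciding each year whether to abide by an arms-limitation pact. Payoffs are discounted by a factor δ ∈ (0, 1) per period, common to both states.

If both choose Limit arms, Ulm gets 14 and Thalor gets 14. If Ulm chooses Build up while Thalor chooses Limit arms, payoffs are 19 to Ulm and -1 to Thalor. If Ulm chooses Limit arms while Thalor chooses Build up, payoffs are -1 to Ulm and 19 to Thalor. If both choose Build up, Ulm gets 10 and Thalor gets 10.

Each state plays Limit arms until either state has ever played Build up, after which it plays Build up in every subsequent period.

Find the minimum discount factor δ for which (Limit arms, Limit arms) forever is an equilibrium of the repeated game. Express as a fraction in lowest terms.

14/(1−δ) ≥ 19 + 10δ/(1−δ)
14 ≥ 19 − 9δ
δ ≥ 5/9.

5/9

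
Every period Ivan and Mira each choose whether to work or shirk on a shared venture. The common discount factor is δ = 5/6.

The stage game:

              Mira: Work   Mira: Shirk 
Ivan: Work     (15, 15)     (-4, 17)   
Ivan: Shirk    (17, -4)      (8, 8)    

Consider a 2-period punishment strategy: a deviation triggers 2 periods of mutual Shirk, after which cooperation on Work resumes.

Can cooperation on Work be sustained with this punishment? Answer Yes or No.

Yes

A one-shot deviation gives 17 now, then 8 for 2 periods, then back to 15.
Gain from deviating: (17−15) today; loss: (15−8) in each of the next 2 periods.
No-deviation condition: (15−8)(δ+…+δ^2) ≥ 17−15, i.e. δ+…+δ^2 ≥ 2/7.
At δ = 5/6: δ+…+δ^2 = 1.5278 ≥ 0.2857.
So cooperation is sustainable.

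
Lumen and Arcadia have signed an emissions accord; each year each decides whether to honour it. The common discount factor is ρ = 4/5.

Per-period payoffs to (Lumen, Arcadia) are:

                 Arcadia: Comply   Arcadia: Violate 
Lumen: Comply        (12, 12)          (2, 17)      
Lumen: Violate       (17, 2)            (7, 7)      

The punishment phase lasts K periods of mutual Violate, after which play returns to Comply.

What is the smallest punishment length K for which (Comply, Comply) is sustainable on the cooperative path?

IC: ρ(1−ρ^K)/(1−ρ) ≥ (17−12)/(12−7) = 1.
With ρ = 4/5: need 1 − ρ^K ≥ 1·(1−4/5)/(4/5), i.e. ρ^K ≤ 0.7500.
Since (4/5)^1 = 0.8000 and (4/5)^2 = 0.6400, the smallest such K is 2.

2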